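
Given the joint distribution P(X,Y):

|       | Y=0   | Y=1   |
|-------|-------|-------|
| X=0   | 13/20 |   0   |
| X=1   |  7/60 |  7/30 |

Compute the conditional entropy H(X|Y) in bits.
0.4717 bits

H(X|Y) = H(X,Y) - H(Y)

H(X,Y) = -Σ_{x,y} P(x,y) log₂ P(x,y). Per-cell terms -P(x,y)·log₂P(x,y):
  X=0: 0.4040, 0.0000
  X=1: 0.3616, 0.4899
  (cells with P = 0 contribute 0)
Sum of the 4 terms: H(X,Y) = 1.2555 bits

Marginal of Y (column sums):
  P(Y=0) = 13/20 + 7/60 = 23/30
  P(Y=1) = 0 + 7/30 = 7/30
H(Y) = -[(23/30)·log₂(23/30) + (7/30)·log₂(7/30)]
  = 0.2939 + 0.4899 = 0.7838 bits

H(X|Y) = H(X,Y) - H(Y) = 1.2555 - 0.7838 = 0.4717 bits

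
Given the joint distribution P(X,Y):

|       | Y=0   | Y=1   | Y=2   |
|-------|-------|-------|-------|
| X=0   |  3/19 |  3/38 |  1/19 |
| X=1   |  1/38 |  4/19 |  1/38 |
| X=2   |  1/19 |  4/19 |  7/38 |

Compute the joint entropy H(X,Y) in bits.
2.8291 bits

H(X,Y) = -Σ_{x,y} P(x,y) log₂ P(x,y). Per-cell terms -P(x,y)·log₂P(x,y):
  X=0: 0.4205, 0.2892, 0.2236
  X=1: 0.1381, 0.4732, 0.1381
  X=2: 0.2236, 0.4732, 0.4496
Sum of the 9 terms: H(X,Y) = 2.8291 bits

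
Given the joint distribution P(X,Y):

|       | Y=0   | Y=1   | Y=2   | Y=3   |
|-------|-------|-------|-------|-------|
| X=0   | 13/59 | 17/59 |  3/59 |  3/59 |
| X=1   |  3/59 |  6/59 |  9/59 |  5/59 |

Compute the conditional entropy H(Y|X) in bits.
1.7399 bits

H(Y|X) = H(X,Y) - H(X)

H(X,Y) = -Σ_{x,y} P(x,y) log₂ P(x,y). Per-cell terms -P(x,y)·log₂P(x,y):
  X=0: 0.4808, 0.5173, 0.2185, 0.2185
  X=1: 0.2185, 0.3354, 0.4138, 0.3018
Sum of the 8 terms: H(X,Y) = 2.7046 bits

Marginal of X (row sums):
  P(X=0) = 13/59 + 17/59 + 3/59 + 3/59 = 36/59
  P(X=1) = 3/59 + 6/59 + 9/59 + 5/59 = 23/59
H(X) = -[(36/59)·log₂(36/59) + (23/59)·log₂(23/59)]
  = 0.4349 + 0.5298 = 0.9647 bits

H(Y|X) = H(X,Y) - H(X) = 2.7046 - 0.9647 = 1.7399 bits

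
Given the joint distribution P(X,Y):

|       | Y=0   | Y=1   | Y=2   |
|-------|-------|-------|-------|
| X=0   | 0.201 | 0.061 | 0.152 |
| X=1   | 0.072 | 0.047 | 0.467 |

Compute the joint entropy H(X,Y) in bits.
2.1181 bits

H(X,Y) = -Σ_{x,y} P(x,y) log₂ P(x,y). Per-cell terms -P(x,y)·log₂P(x,y):
  X=0: 0.4653, 0.2461, 0.4131
  X=1: 0.2733, 0.2073, 0.5130
Sum of the 6 terms: H(X,Y) = 2.1181 bits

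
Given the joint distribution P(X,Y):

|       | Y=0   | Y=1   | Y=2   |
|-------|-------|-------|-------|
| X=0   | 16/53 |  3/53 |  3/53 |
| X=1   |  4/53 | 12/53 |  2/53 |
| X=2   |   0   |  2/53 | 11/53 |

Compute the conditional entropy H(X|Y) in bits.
1.0065 bits

H(X|Y) = H(X,Y) - H(Y)

H(X,Y) = -Σ_{x,y} P(x,y) log₂ P(x,y). Per-cell terms -P(x,y)·log₂P(x,y):
  X=0: 0.521636, 0.234507, 0.234507
  X=1: 0.281352, 0.485198, 0.178412
  X=2: 0.000000, 0.178412, 0.470818
  (cells with P = 0 contribute 0)
Sum of the 9 terms: H(X,Y) = 2.58484 bits

Marginal of Y (column sums):
  P(Y=0) = 16/53 + 4/53 + 0 = 20/53
  P(Y=1) = 3/53 + 12/53 + 2/53 = 17/53
  P(Y=2) = 3/53 + 2/53 + 11/53 = 16/53
H(Y) = -[(20/53)·log₂(20/53) + (17/53)·log₂(17/53) + (16/53)·log₂(16/53)]
  = 0.530563 + 0.526185 + 0.521636 = 1.57838 bits

H(X|Y) = H(X,Y) - H(Y) = 2.58484 - 1.57838 = 1.0065 bits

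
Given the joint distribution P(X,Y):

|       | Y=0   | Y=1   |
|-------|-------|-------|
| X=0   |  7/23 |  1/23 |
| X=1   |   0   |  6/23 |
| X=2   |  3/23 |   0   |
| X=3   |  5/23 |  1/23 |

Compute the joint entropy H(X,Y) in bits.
2.2833 bits

H(X,Y) = -Σ_{x,y} P(x,y) log₂ P(x,y). Per-cell terms -P(x,y)·log₂P(x,y):
  X=0: 0.5223, 0.1967
  X=1: 0.0000, 0.5057
  X=2: 0.3833, 0.0000
  X=3: 0.4786, 0.1967
  (cells with P = 0 contribute 0)
Sum of the 8 terms: H(X,Y) = 2.2833 bits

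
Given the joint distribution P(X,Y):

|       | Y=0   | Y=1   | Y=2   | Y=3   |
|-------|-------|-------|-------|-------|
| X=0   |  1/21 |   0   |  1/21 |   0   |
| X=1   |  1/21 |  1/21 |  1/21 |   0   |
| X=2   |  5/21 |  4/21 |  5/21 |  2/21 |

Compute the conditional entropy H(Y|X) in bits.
1.7874 bits

H(Y|X) = H(X,Y) - H(X)

H(X,Y) = -Σ_{x,y} P(x,y) log₂ P(x,y). Per-cell terms -P(x,y)·log₂P(x,y):
  X=0: 0.209158, 0.000000, 0.209158, 0.000000
  X=1: 0.209158, 0.209158, 0.209158, 0.000000
  X=2: 0.492950, 0.455680, 0.492950, 0.323078
  (cells with P = 0 contribute 0)
Sum of the 12 terms: H(X,Y) = 2.81045 bits

Marginal of X (row sums):
  P(X=0) = 1/21 + 0 + 1/21 + 0 = 2/21
  P(X=1) = 1/21 + 1/21 + 1/21 + 0 = 1/7
  P(X=2) = 5/21 + 4/21 + 5/21 + 2/21 = 16/21
H(X) = -[(2/21)·log₂(2/21) + (1/7)·log₂(1/7) + (16/21)·log₂(16/21)]
  = 0.323078 + 0.401051 + 0.298909 = 1.02304 bits

H(Y|X) = H(X,Y) - H(X) = 2.81045 - 1.02304 = 1.7874 bits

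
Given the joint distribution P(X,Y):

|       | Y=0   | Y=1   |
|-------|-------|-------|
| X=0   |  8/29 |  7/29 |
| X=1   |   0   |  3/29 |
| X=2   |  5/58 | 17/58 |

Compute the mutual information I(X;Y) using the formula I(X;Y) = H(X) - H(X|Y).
0.1355 bits

I(X;Y) = H(X) - H(X|Y)

Marginal of X (row sums):
  P(X=0) = 8/29 + 7/29 = 15/29
  P(X=1) = 0 + 3/29 = 3/29
  P(X=2) = 5/58 + 17/58 = 11/29
H(X) = -[(15/29)·log₂(15/29) + (3/29)·log₂(3/29) + (11/29)·log₂(11/29)]
  = 0.4919 + 0.3386 + 0.5305 = 1.3610 bits

Marginal of Y (column sums):
  P(Y=0) = 8/29 + 0 + 5/58 = 21/58
  P(Y=1) = 7/29 + 3/29 + 17/58 = 37/58
H(X|Y) = Σ_y P(y)·H(X|Y=y):
  Y=0: P(Y=0) = 21/58, P(X|Y=0) = (16/21, 0, 5/21) → H(X|Y=0) = 0.7919
  Y=1: P(Y=1) = 37/58, P(X|Y=1) = (14/37, 6/37, 17/37) → H(X|Y=1) = 1.4716
H(X|Y) = (21/58)·0.7919 + (37/58)·1.4716 = 1.2255 bits

I(X;Y) = H(X) - H(X|Y) = 1.3610 - 1.2255 = 0.1355 bits

Cross-check via I(X;Y) = H(X) + H(Y) - H(X,Y): computing H(Y) from the column sums and H(X,Y) from the 6 cells in the same way gives H(Y) = 0.9444 bits and H(X,Y) = 2.1699 bits, so
I(X;Y) = 1.3610 + 0.9444 - 2.1699 = 0.1355 bits ✓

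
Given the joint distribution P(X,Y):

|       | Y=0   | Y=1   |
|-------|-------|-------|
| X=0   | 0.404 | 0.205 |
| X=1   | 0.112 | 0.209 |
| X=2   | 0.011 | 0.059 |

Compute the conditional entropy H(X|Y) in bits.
1.1373 bits

H(X|Y) = H(X,Y) - H(Y)

H(X,Y) = -Σ_{x,y} P(x,y) log₂ P(x,y). Per-cell terms -P(x,y)·log₂P(x,y):
  X=0: 0.5283, 0.4687
  X=1: 0.3537, 0.4720
  X=2: 0.0716, 0.2409
Sum of the 6 terms: H(X,Y) = 2.1352 bits

Marginal of Y (column sums):
  P(Y=0) = 0.404 + 0.112 + 0.011 = 0.527
  P(Y=1) = 0.205 + 0.209 + 0.059 = 0.473
H(Y) = -[0.527·log₂(0.527) + 0.473·log₂(0.473)]
  = 0.4870 + 0.5109 = 0.9979 bits

H(X|Y) = H(X,Y) - H(Y) = 2.1352 - 0.9979 = 1.1373 bits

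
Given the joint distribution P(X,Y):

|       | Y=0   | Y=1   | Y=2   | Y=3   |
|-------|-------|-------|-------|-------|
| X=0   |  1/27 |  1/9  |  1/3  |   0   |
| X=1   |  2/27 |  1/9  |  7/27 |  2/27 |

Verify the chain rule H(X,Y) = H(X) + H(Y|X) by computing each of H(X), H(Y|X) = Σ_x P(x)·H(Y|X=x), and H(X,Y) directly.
H(X) = 0.9990 bits, H(Y|X) = 1.4710 bits, H(X,Y) = 2.4701 bits

Marginal of X (row sums):
  P(X=0) = 1/27 + 1/9 + 1/3 + 0 = 13/27
  P(X=1) = 2/27 + 1/9 + 7/27 + 2/27 = 14/27
H(X) = -[(13/27)·log₂(13/27) + (14/27)·log₂(14/27)]
  = 0.507697 + 0.491313 = 0.9990 bits

H(Y|X) = Σ_x P(x)·H(Y|X=x):
  X=0: P(X=0) = 13/27, P(Y|X=0) = (1/13, 3/13, 9/13, 0) → H(Y|X=0) = 1.140116
  X=1: P(X=1) = 14/27, P(Y|X=1) = (1/7, 3/14, 1/2, 1/7) → H(Y|X=1) = 1.778328
H(Y|X) = (13/27)·1.140116 + (14/27)·1.778328 = 1.4710 bits

H(X,Y) = -Σ_{x,y} P(x,y) log₂ P(x,y). Per-cell terms -P(x,y)·log₂P(x,y):
  X=0: 0.176107, 0.352214, 0.528321, 0.000000
  X=1: 0.278140, 0.352214, 0.504916, 0.278140
  (cells with P = 0 contribute 0)
Sum of the 8 terms: H(X,Y) = 2.4701 bits

Chain rule check:
  H(X) + H(Y|X) = 0.9990 + 1.4710 = 2.4700 bits
  H(X,Y) = 2.4701 bits
✓ Chain rule verified (Δ = 0.0001 is 4-dp rounding noise: each of the three values was rounded independently).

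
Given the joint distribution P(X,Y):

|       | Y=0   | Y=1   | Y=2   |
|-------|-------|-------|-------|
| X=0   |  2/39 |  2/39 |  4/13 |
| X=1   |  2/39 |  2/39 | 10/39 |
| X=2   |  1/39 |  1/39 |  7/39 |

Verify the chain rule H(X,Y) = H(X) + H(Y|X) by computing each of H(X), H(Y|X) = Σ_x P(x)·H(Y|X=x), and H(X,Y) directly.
H(X) = 1.5461 bits, H(Y|X) = 1.0754 bits, H(X,Y) = 2.6215 bits

Marginal of X (row sums):
  P(X=0) = 2/39 + 2/39 + 4/13 = 16/39
  P(X=1) = 2/39 + 2/39 + 10/39 = 14/39
  P(X=2) = 1/39 + 1/39 + 7/39 = 3/13
H(X) = -[(16/39)·log₂(16/39) + (14/39)·log₂(14/39) + (3/13)·log₂(3/13)]
  = 0.52734 + 0.53058 + 0.48819 = 1.5461 bits

H(Y|X) = Σ_x P(x)·H(Y|X=x):
  X=0: P(X=0) = 16/39, P(Y|X=0) = (1/8, 1/8, 3/4) → H(Y|X=0) = 1.06128
  X=1: P(X=1) = 14/39, P(Y|X=1) = (1/7, 1/7, 5/7) → H(Y|X=1) = 1.14883
  X=2: P(X=2) = 3/13, P(Y|X=2) = (1/9, 1/9, 7/9) → H(Y|X=2) = 0.98643
H(Y|X) = (16/39)·1.06128 + (14/39)·1.14883 + (3/13)·0.98643 = 1.0754 bits

H(X,Y) = -Σ_{x,y} P(x,y) log₂ P(x,y). Per-cell terms -P(x,y)·log₂P(x,y):
  X=0: 0.21976, 0.21976, 0.52321
  X=1: 0.21976, 0.21976, 0.50345
  X=2: 0.13552, 0.13552, 0.44478
Sum of the 9 terms: H(X,Y) = 2.6215 bits

Chain rule check:
  H(X) + H(Y|X) = 1.5461 + 1.0754 = 2.6215 bits
  H(X,Y) = 2.6215 bits
✓ Chain rule verified.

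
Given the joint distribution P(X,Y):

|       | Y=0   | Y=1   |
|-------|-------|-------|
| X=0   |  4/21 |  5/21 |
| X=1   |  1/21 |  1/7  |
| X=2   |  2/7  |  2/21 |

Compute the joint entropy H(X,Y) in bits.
2.3983 bits

H(X,Y) = -Σ_{x,y} P(x,y) log₂ P(x,y). Per-cell terms -P(x,y)·log₂P(x,y):
  X=0: 0.45568, 0.49295
  X=1: 0.20916, 0.40105
  X=2: 0.51639, 0.32308
Sum of the 6 terms: H(X,Y) = 2.3983 bits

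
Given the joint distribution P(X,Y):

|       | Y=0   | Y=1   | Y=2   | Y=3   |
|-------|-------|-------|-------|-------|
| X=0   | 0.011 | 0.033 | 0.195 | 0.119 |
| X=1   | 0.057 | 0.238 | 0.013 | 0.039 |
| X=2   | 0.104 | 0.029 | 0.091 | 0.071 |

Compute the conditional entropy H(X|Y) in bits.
1.1594 bits

H(X|Y) = H(X,Y) - H(Y)

H(X,Y) = -Σ_{x,y} P(x,y) log₂ P(x,y). Per-cell terms -P(x,y)·log₂P(x,y):
  X=0: 0.07157, 0.16241, 0.45990, 0.36545
  X=1: 0.23557, 0.49289, 0.08145, 0.18253
  X=2: 0.33960, 0.14813, 0.31468, 0.27094
Sum of the 12 terms: H(X,Y) = 3.1251 bits

Marginal of Y (column sums):
  P(Y=0) = 0.011 + 0.057 + 0.104 = 0.172
  P(Y=1) = 0.033 + 0.238 + 0.029 = 0.300
  P(Y=2) = 0.195 + 0.013 + 0.091 = 0.299
  P(Y=3) = 0.119 + 0.039 + 0.071 = 0.229
H(Y) = -[0.172·log₂(0.172) + 0.300·log₂(0.300) + 0.299·log₂(0.299) + 0.229·log₂(0.229)]
  = 0.43680 + 0.52109 + 0.52079 + 0.48699 = 1.9657 bits

H(X|Y) = H(X,Y) - H(Y) = 3.1251 - 1.9657 = 1.1594 bits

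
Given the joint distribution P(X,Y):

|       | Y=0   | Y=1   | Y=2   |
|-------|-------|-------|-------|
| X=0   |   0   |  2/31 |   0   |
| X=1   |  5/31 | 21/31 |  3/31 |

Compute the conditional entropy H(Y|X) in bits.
1.0412 bits

H(Y|X) = H(X,Y) - H(X)

H(X,Y) = -Σ_{x,y} P(x,y) log₂ P(x,y). Per-cell terms -P(x,y)·log₂P(x,y):
  X=0: 0.00000, 0.25511, 0.00000
  X=1: 0.42456, 0.38063, 0.32605
  (cells with P = 0 contribute 0)
Sum of the 6 terms: H(X,Y) = 1.38635 bits

Marginal of X (row sums):
  P(X=0) = 0 + 2/31 + 0 = 2/31
  P(X=1) = 5/31 + 21/31 + 3/31 = 29/31
H(X) = -[(2/31)·log₂(2/31) + (29/31)·log₂(29/31)]
  = 0.25511 + 0.09001 = 0.34512 bits

H(Y|X) = H(X,Y) - H(X) = 1.38635 - 0.34512 = 1.0412 bits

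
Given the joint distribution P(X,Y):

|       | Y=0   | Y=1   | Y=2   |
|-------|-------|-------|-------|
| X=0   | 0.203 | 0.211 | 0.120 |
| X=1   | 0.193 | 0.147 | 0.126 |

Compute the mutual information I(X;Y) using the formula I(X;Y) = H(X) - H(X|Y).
0.0052 bits

I(X;Y) = H(X) - H(X|Y)

Marginal of X (row sums):
  P(X=0) = 0.203 + 0.211 + 0.120 = 0.534
  P(X=1) = 0.193 + 0.147 + 0.126 = 0.466
H(X) = -[0.534·log₂(0.534) + 0.466·log₂(0.466)]
  = 0.483317 + 0.513345 = 0.996662 bits

Marginal of Y (column sums):
  P(Y=0) = 0.203 + 0.193 = 0.396
  P(Y=1) = 0.211 + 0.147 = 0.358
  P(Y=2) = 0.120 + 0.126 = 0.246
H(X|Y) = Σ_y P(y)·H(X|Y=y):
  Y=0: P(Y=0) = 0.396, P(X|Y=0) = (203/396, 193/396) → H(X|Y=0) = 0.999540
  Y=1: P(Y=1) = 0.358, P(X|Y=1) = (211/358, 147/358) → H(X|Y=1) = 0.976822
  Y=2: P(Y=2) = 0.246, P(X|Y=2) = (20/41, 21/41) → H(X|Y=2) = 0.999571
H(X|Y) = 0.396·0.999540 + 0.358·0.976822 + 0.246·0.999571 = 0.991415 bits

I(X;Y) = H(X) - H(X|Y) = 0.996662 - 0.991415 = 0.0052 bits

Cross-check via I(X;Y) = H(X) + H(Y) - H(X,Y): computing H(Y) from the column sums and H(X,Y) from the 6 cells in the same way gives H(Y) = 1.557494 bits and H(X,Y) = 2.548909 bits, so
I(X;Y) = 0.996662 + 1.557494 - 2.548909 = 0.0052 bits ✓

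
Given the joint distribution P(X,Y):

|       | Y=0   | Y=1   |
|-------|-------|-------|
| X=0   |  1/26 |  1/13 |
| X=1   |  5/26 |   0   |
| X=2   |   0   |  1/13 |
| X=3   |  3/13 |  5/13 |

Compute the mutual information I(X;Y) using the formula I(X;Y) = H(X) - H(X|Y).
0.3024 bits

I(X;Y) = H(X) - H(X|Y)

Marginal of X (row sums):
  P(X=0) = 1/26 + 1/13 = 3/26
  P(X=1) = 5/26 + 0 = 5/26
  P(X=2) = 0 + 1/13 = 1/13
  P(X=3) = 3/13 + 5/13 = 8/13
H(X) = -[(3/26)·log₂(3/26) + (5/26)·log₂(5/26) + (1/13)·log₂(1/13) + (8/13)·log₂(8/13)]
  = 0.359478 + 0.457406 + 0.284649 + 0.431040 = 1.53257 bits

Marginal of Y (column sums):
  P(Y=0) = 1/26 + 5/26 + 0 + 3/13 = 6/13
  P(Y=1) = 1/13 + 0 + 1/13 + 5/13 = 7/13
H(X|Y) = Σ_y P(y)·H(X|Y=y):
  Y=0: P(Y=0) = 6/13, P(X|Y=0) = (1/12, 5/12, 0, 1/2) → H(X|Y=0) = 1.325011
  Y=1: P(Y=1) = 7/13, P(X|Y=1) = (1/7, 0, 1/7, 5/7) → H(X|Y=1) = 1.148835
H(X|Y) = (6/13)·1.325011 + (7/13)·1.148835 = 1.23015 bits

I(X;Y) = H(X) - H(X|Y) = 1.53257 - 1.23015 = 0.3024 bits

Cross-check via I(X;Y) = H(X) + H(Y) - H(X,Y): computing H(Y) from the column sums and H(X,Y) from the 8 cells in the same way gives H(Y) = 0.99573 bits and H(X,Y) = 2.22587 bits, so
I(X;Y) = 1.53257 + 0.99573 - 2.22587 = 0.3024 bits ✓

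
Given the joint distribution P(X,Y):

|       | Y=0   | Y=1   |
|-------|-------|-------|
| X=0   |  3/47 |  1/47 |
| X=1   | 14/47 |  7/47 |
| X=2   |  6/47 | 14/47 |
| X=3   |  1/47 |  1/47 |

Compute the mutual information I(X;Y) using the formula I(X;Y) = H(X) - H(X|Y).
0.1028 bits

I(X;Y) = H(X) - H(X|Y)

Marginal of X (row sums):
  P(X=0) = 3/47 + 1/47 = 4/47
  P(X=1) = 14/47 + 7/47 = 21/47
  P(X=2) = 6/47 + 14/47 = 20/47
  P(X=3) = 1/47 + 1/47 = 2/47
H(X) = -[(4/47)·log₂(4/47) + (21/47)·log₂(21/47) + (20/47)·log₂(20/47) + (2/47)·log₂(2/47)]
  = 0.30252 + 0.51931 + 0.52454 + 0.19381 = 1.5402 bits

Marginal of Y (column sums):
  P(Y=0) = 3/47 + 14/47 + 6/47 + 1/47 = 24/47
  P(Y=1) = 1/47 + 7/47 + 14/47 + 1/47 = 23/47
H(X|Y) = Σ_y P(y)·H(X|Y=y):
  Y=0: P(Y=0) = 24/47, P(X|Y=0) = (1/8, 7/12, 1/4, 1/24) → H(X|Y=0) = 1.51964
  Y=1: P(Y=1) = 23/47, P(X|Y=1) = (1/23, 7/23, 14/23, 1/23) → H(X|Y=1) = 1.35163
H(X|Y) = (24/47)·1.51964 + (23/47)·1.35163 = 1.4374 bits

I(X;Y) = H(X) - H(X|Y) = 1.5402 - 1.4374 = 0.1028 bits

Cross-check via I(X;Y) = H(X) + H(Y) - H(X,Y): computing H(Y) from the column sums and H(X,Y) from the 8 cells in the same way gives H(Y) = 0.9997 bits and H(X,Y) = 2.4371 bits, so
I(X;Y) = 1.5402 + 0.9997 - 2.4371 = 0.1028 bits ✓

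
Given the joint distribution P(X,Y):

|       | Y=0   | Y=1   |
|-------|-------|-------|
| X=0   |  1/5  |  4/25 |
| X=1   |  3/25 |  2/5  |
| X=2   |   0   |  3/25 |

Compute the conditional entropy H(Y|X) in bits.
0.7620 bits

H(Y|X) = H(X,Y) - H(X)

H(X,Y) = -Σ_{x,y} P(x,y) log₂ P(x,y). Per-cell terms -P(x,y)·log₂P(x,y):
  X=0: 0.46439, 0.42302
  X=1: 0.36707, 0.52877
  X=2: 0.00000, 0.36707
  (cells with P = 0 contribute 0)
Sum of the 6 terms: H(X,Y) = 2.1503 bits

Marginal of X (row sums):
  P(X=0) = 1/5 + 4/25 = 9/25
  P(X=1) = 3/25 + 2/5 = 13/25
  P(X=2) = 0 + 3/25 = 3/25
H(X) = -[(9/25)·log₂(9/25) + (13/25)·log₂(13/25) + (3/25)·log₂(3/25)]
  = 0.53062 + 0.49058 + 0.36707 = 1.3883 bits

H(Y|X) = H(X,Y) - H(X) = 2.1503 - 1.3883 = 0.7620 bits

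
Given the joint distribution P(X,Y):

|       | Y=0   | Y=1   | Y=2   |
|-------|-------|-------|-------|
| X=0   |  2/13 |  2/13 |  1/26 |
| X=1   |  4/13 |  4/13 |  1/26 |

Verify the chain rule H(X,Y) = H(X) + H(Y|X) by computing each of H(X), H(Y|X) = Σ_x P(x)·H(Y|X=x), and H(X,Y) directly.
H(X) = 0.9306 bits, H(Y|X) = 1.3083 bits, H(X,Y) = 2.2389 bits

Marginal of X (row sums):
  P(X=0) = 2/13 + 2/13 + 1/26 = 9/26
  P(X=1) = 4/13 + 4/13 + 1/26 = 17/26
H(X) = -[(9/26)·log₂(9/26) + (17/26)·log₂(17/26)]
  = 0.52979 + 0.40079 = 0.9306 bits

H(Y|X) = Σ_x P(x)·H(Y|X=x):
  X=0: P(X=0) = 9/26, P(Y|X=0) = (4/9, 4/9, 1/9) → H(Y|X=0) = 1.39215
  X=1: P(X=1) = 17/26, P(Y|X=1) = (8/17, 8/17, 1/17) → H(Y|X=1) = 1.26393
H(Y|X) = (9/26)·1.39215 + (17/26)·1.26393 = 1.3083 bits

H(X,Y) = -Σ_{x,y} P(x,y) log₂ P(x,y). Per-cell terms -P(x,y)·log₂P(x,y):
  X=0: 0.41545, 0.41545, 0.18079
  X=1: 0.52321, 0.52321, 0.18079
Sum of the 6 terms: H(X,Y) = 2.2389 bits

Chain rule check:
  H(X) + H(Y|X) = 0.9306 + 1.3083 = 2.2389 bits
  H(X,Y) = 2.2389 bits
✓ Chain rule verified.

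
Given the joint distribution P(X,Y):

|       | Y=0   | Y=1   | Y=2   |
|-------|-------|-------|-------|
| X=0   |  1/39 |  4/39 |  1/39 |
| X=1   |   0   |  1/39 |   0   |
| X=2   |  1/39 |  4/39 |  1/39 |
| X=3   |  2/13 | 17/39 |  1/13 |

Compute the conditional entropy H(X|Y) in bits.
1.3351 bits

H(X|Y) = H(X,Y) - H(Y)

H(X,Y) = -Σ_{x,y} P(x,y) log₂ P(x,y). Per-cell terms -P(x,y)·log₂P(x,y):
  X=0: 0.1355, 0.3370, 0.1355
  X=1: 0.0000, 0.1355, 0.0000
  X=2: 0.1355, 0.3370, 0.1355
  X=3: 0.4155, 0.5222, 0.2846
  (cells with P = 0 contribute 0)
Sum of the 12 terms: H(X,Y) = 2.5738 bits

Marginal of Y (column sums):
  P(Y=0) = 1/39 + 0 + 1/39 + 2/13 = 8/39
  P(Y=1) = 4/39 + 1/39 + 4/39 + 17/39 = 2/3
  P(Y=2) = 1/39 + 0 + 1/39 + 1/13 = 5/39
H(Y) = -[(8/39)·log₂(8/39) + (2/3)·log₂(2/3) + (5/39)·log₂(5/39)]
  = 0.4688 + 0.3900 + 0.3799 = 1.2387 bits

H(X|Y) = H(X,Y) - H(Y) = 2.5738 - 1.2387 = 1.3351 bits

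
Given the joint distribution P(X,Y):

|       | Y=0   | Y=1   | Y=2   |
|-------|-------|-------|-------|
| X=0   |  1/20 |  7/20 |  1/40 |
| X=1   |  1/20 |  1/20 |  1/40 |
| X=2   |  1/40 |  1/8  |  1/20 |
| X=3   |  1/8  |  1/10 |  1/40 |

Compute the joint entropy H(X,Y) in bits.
3.0089 bits

H(X,Y) = -Σ_{x,y} P(x,y) log₂ P(x,y). Per-cell terms -P(x,y)·log₂P(x,y):
  X=0: 0.21610, 0.53010, 0.13305
  X=1: 0.21610, 0.21610, 0.13305
  X=2: 0.13305, 0.37500, 0.21610
  X=3: 0.37500, 0.33219, 0.13305
Sum of the 12 terms: H(X,Y) = 3.0089 bits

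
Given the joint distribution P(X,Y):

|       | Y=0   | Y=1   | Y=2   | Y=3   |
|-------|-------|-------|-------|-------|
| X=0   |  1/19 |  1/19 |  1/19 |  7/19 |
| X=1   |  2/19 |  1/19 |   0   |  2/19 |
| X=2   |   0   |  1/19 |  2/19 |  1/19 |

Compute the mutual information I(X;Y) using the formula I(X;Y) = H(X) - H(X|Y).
0.3184 bits

I(X;Y) = H(X) - H(X|Y)

Marginal of X (row sums):
  P(X=0) = 1/19 + 1/19 + 1/19 + 7/19 = 10/19
  P(X=1) = 2/19 + 1/19 + 0 + 2/19 = 5/19
  P(X=2) = 0 + 1/19 + 2/19 + 1/19 = 4/19
H(X) = -[(10/19)·log₂(10/19) + (5/19)·log₂(5/19) + (4/19)·log₂(4/19)]
  = 0.48737 + 0.50684 + 0.47325 = 1.46746 bits

Marginal of Y (column sums):
  P(Y=0) = 1/19 + 2/19 + 0 = 3/19
  P(Y=1) = 1/19 + 1/19 + 1/19 = 3/19
  P(Y=2) = 1/19 + 0 + 2/19 = 3/19
  P(Y=3) = 7/19 + 2/19 + 1/19 = 10/19
H(X|Y) = Σ_y P(y)·H(X|Y=y):
  Y=0: P(Y=0) = 3/19, P(X|Y=0) = (1/3, 2/3, 0) → H(X|Y=0) = 0.91830
  Y=1: P(Y=1) = 3/19, P(X|Y=1) = (1/3, 1/3, 1/3) → H(X|Y=1) = 1.58496
  Y=2: P(Y=2) = 3/19, P(X|Y=2) = (1/3, 0, 2/3) → H(X|Y=2) = 0.91830
  Y=3: P(Y=3) = 10/19, P(X|Y=3) = (7/10, 1/5, 1/10) → H(X|Y=3) = 1.15678
H(X|Y) = (3/19)·0.91830 + (3/19)·1.58496 + (3/19)·0.91830 + (10/19)·1.15678 = 1.14908 bits

I(X;Y) = H(X) - H(X|Y) = 1.46746 - 1.14908 = 0.3184 bits

Cross-check via I(X;Y) = H(X) + H(Y) - H(X,Y): computing H(Y) from the column sums and H(X,Y) from the 12 cells in the same way gives H(Y) = 1.74877 bits and H(X,Y) = 2.89785 bits, so
I(X;Y) = 1.46746 + 1.74877 - 2.89785 = 0.3184 bits ✓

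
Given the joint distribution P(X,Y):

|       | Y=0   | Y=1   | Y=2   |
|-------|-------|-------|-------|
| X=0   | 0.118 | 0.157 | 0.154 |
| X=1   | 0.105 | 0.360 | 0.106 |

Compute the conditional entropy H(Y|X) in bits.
1.4287 bits

H(Y|X) = H(X,Y) - H(X)

H(X,Y) = -Σ_{x,y} P(x,y) log₂ P(x,y). Per-cell terms -P(x,y)·log₂P(x,y):
  X=0: 0.36381, 0.41937, 0.41565
  X=1: 0.34141, 0.53062, 0.34321
Sum of the 6 terms: H(X,Y) = 2.4141 bits

Marginal of X (row sums):
  P(X=0) = 0.118 + 0.157 + 0.154 = 0.429
  P(X=1) = 0.105 + 0.360 + 0.106 = 0.571
H(X) = -[0.429·log₂(0.429) + 0.571·log₂(0.571)]
  = 0.52379 + 0.46162 = 0.9854 bits

H(Y|X) = H(X,Y) - H(X) = 2.4141 - 0.9854 = 1.4287 bits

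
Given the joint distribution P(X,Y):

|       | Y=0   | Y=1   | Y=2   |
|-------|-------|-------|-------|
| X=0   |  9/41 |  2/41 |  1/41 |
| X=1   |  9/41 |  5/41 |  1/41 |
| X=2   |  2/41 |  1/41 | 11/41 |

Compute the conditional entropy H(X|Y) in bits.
1.1664 bits

H(X|Y) = H(X,Y) - H(Y)

H(X,Y) = -Σ_{x,y} P(x,y) log₂ P(x,y). Per-cell terms -P(x,y)·log₂P(x,y):
  X=0: 0.48021, 0.21256, 0.13067
  X=1: 0.48021, 0.37020, 0.13067
  X=2: 0.21256, 0.13067, 0.50925
Sum of the 9 terms: H(X,Y) = 2.6570 bits

Marginal of Y (column sums):
  P(Y=0) = 9/41 + 9/41 + 2/41 = 20/41
  P(Y=1) = 2/41 + 5/41 + 1/41 = 8/41
  P(Y=2) = 1/41 + 1/41 + 11/41 = 13/41
H(Y) = -[(20/41)·log₂(20/41) + (8/41)·log₂(8/41) + (13/41)·log₂(13/41)]
  = 0.50518 + 0.46001 + 0.52543 = 1.4906 bits

H(X|Y) = H(X,Y) - H(Y) = 2.6570 - 1.4906 = 1.1664 bits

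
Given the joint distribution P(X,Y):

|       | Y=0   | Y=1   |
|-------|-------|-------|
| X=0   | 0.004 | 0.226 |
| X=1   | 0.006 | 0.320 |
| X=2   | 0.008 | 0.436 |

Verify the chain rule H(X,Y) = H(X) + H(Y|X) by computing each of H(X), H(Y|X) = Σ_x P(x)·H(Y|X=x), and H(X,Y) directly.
H(X) = 1.5349 bits, H(Y|X) = 0.1301 bits, H(X,Y) = 1.6650 bits

Marginal of X (row sums):
  P(X=0) = 0.004 + 0.226 = 0.230
  P(X=1) = 0.006 + 0.320 = 0.326
  P(X=2) = 0.008 + 0.436 = 0.444
H(X) = -[0.230·log₂(0.230) + 0.326·log₂(0.326) + 0.444·log₂(0.444)]
  = 0.48767 + 0.52716 + 0.52009 = 1.5349 bits

H(Y|X) = Σ_x P(x)·H(Y|X=x):
  X=0: P(X=0) = 0.230, P(Y|X=0) = (2/115, 113/115) → H(Y|X=0) = 0.12653
  X=1: P(X=1) = 0.326, P(Y|X=1) = (3/163, 160/163) → H(Y|X=1) = 0.13239
  X=2: P(X=2) = 0.444, P(Y|X=2) = (2/111, 109/111) → H(Y|X=2) = 0.13016
H(Y|X) = 0.230·0.12653 + 0.326·0.13239 + 0.444·0.13016 = 0.1301 bits

H(X,Y) = -Σ_{x,y} P(x,y) log₂ P(x,y). Per-cell terms -P(x,y)·log₂P(x,y):
  X=0: 0.03186, 0.48491
  X=1: 0.04428, 0.52603
  X=2: 0.05573, 0.52215
Sum of the 6 terms: H(X,Y) = 1.6650 bits

Chain rule check:
  H(X) + H(Y|X) = 1.5349 + 0.1301 = 1.6650 bits
  H(X,Y) = 1.6650 bits
✓ Chain rule verified.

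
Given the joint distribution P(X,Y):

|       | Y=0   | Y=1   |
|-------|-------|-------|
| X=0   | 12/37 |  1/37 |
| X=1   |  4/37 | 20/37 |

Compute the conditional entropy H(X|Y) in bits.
0.5076 bits

H(X|Y) = H(X,Y) - H(Y)

H(X,Y) = -Σ_{x,y} P(x,y) log₂ P(x,y). Per-cell terms -P(x,y)·log₂P(x,y):
  X=0: 0.5269, 0.1408
  X=1: 0.3470, 0.4797
Sum of the 4 terms: H(X,Y) = 1.4944 bits

Marginal of Y (column sums):
  P(Y=0) = 12/37 + 4/37 = 16/37
  P(Y=1) = 1/37 + 20/37 = 21/37
H(Y) = -[(16/37)·log₂(16/37) + (21/37)·log₂(21/37)]
  = 0.5230 + 0.4638 = 0.9868 bits

H(X|Y) = H(X,Y) - H(Y) = 1.4944 - 0.9868 = 0.5076 bits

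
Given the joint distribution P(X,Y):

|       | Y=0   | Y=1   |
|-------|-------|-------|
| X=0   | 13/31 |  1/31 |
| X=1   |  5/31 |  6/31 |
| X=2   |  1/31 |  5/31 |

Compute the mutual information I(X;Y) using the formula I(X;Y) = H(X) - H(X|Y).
0.3167 bits

I(X;Y) = H(X) - H(X|Y)

Marginal of X (row sums):
  P(X=0) = 13/31 + 1/31 = 14/31
  P(X=1) = 5/31 + 6/31 = 11/31
  P(X=2) = 1/31 + 5/31 = 6/31
H(X) = -[(14/31)·log₂(14/31) + (11/31)·log₂(11/31) + (6/31)·log₂(6/31)]
  = 0.5179 + 0.5304 + 0.4586 = 1.5069 bits

Marginal of Y (column sums):
  P(Y=0) = 13/31 + 5/31 + 1/31 = 19/31
  P(Y=1) = 1/31 + 6/31 + 5/31 = 12/31
H(X|Y) = Σ_y P(y)·H(X|Y=y):
  Y=0: P(Y=0) = 19/31, P(X|Y=0) = (13/19, 5/19, 1/19) → H(X|Y=0) = 1.1050
  Y=1: P(Y=1) = 12/31, P(X|Y=1) = (1/12, 1/2, 5/12) → H(X|Y=1) = 1.3250
H(X|Y) = (19/31)·1.1050 + (12/31)·1.3250 = 1.1902 bits

I(X;Y) = H(X) - H(X|Y) = 1.5069 - 1.1902 = 0.3167 bits

Cross-check via I(X;Y) = H(X) + H(Y) - H(X,Y): computing H(Y) from the column sums and H(X,Y) from the 6 cells in the same way gives H(Y) = 0.9629 bits and H(X,Y) = 2.1531 bits, so
I(X;Y) = 1.5069 + 0.9629 - 2.1531 = 0.3167 bits ✓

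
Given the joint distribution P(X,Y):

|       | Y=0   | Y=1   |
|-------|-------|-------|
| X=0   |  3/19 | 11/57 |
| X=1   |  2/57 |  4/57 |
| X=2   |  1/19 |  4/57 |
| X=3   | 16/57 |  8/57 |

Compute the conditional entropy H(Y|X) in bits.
0.9526 bits

H(Y|X) = H(X,Y) - H(X)

H(X,Y) = -Σ_{x,y} P(x,y) log₂ P(x,y). Per-cell terms -P(x,y)·log₂P(x,y):
  X=0: 0.420468, 0.458036
  X=1: 0.169575, 0.268975
  X=2: 0.223575, 0.268975
  X=3: 0.514495, 0.397599
Sum of the 8 terms: H(X,Y) = 2.721698 bits

Marginal of X (row sums):
  P(X=0) = 3/19 + 11/57 = 20/57
  P(X=1) = 2/57 + 4/57 = 2/19
  P(X=2) = 1/19 + 4/57 = 7/57
  P(X=3) = 16/57 + 8/57 = 8/19
H(X) = -[(20/57)·log₂(20/57) + (2/19)·log₂(2/19) + (7/57)·log₂(7/57) + (8/19)·log₂(8/19)]
  = 0.530162 + 0.341887 + 0.371557 + 0.525443 = 1.769049 bits

H(Y|X) = H(X,Y) - H(X) = 2.721698 - 1.769049 = 0.9526 bits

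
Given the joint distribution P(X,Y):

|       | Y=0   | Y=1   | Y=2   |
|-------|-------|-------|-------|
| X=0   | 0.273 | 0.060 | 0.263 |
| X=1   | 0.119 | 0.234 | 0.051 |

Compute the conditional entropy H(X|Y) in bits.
0.7628 bits

H(X|Y) = H(X,Y) - H(Y)

H(X,Y) = -Σ_{x,y} P(x,y) log₂ P(x,y). Per-cell terms -P(x,y)·log₂P(x,y):
  X=0: 0.51134, 0.24353, 0.50677
  X=1: 0.36545, 0.49033, 0.21896
Sum of the 6 terms: H(X,Y) = 2.3364 bits

Marginal of Y (column sums):
  P(Y=0) = 0.273 + 0.119 = 0.392
  P(Y=1) = 0.060 + 0.234 = 0.294
  P(Y=2) = 0.263 + 0.051 = 0.314
H(Y) = -[0.392·log₂(0.392) + 0.294·log₂(0.294) + 0.314·log₂(0.314)]
  = 0.52962 + 0.51924 + 0.52475 = 1.5736 bits

H(X|Y) = H(X,Y) - H(Y) = 2.3364 - 1.5736 = 0.7628 bits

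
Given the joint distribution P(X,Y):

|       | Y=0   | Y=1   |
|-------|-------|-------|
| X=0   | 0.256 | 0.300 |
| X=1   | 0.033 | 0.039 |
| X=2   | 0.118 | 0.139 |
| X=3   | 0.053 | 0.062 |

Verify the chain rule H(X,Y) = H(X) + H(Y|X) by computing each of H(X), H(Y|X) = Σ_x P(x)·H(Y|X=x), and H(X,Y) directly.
H(X) = 1.6067 bits, H(Y|X) = 0.9954 bits, H(X,Y) = 2.6021 bits

Marginal of X (row sums):
  P(X=0) = 0.256 + 0.300 = 0.556
  P(X=1) = 0.033 + 0.039 = 0.072
  P(X=2) = 0.118 + 0.139 = 0.257
  P(X=3) = 0.053 + 0.062 = 0.115
H(X) = -[0.556·log₂(0.556) + 0.072·log₂(0.072) + 0.257·log₂(0.257) + 0.115·log₂(0.115)]
  = 0.47084 + 0.27330 + 0.50376 + 0.35883 = 1.6067 bits

H(Y|X) = Σ_x P(x)·H(Y|X=x):
  X=0: P(X=0) = 0.556, P(Y|X=0) = (64/139, 75/139) → H(Y|X=0) = 0.99548
  X=1: P(X=1) = 0.072, P(Y|X=1) = (11/24, 13/24) → H(Y|X=1) = 0.99498
  X=2: P(X=2) = 0.257, P(Y|X=2) = (118/257, 139/257) → H(Y|X=2) = 0.99518
  X=3: P(X=3) = 0.115, P(Y|X=3) = (53/115, 62/115) → H(Y|X=3) = 0.99558
H(Y|X) = 0.556·0.99548 + 0.072·0.99498 + 0.257·0.99518 + 0.115·0.99558 = 0.9954 bits

H(X,Y) = -Σ_{x,y} P(x,y) log₂ P(x,y). Per-cell terms -P(x,y)·log₂P(x,y):
  X=0: 0.50324, 0.52109
  X=1: 0.16241, 0.18253
  X=2: 0.36381, 0.39571
  X=3: 0.22461, 0.24872
Sum of the 8 terms: H(X,Y) = 2.6021 bits

Chain rule check:
  H(X) + H(Y|X) = 1.6067 + 0.9954 = 2.6021 bits
  H(X,Y) = 2.6021 bits
✓ Chain rule verified.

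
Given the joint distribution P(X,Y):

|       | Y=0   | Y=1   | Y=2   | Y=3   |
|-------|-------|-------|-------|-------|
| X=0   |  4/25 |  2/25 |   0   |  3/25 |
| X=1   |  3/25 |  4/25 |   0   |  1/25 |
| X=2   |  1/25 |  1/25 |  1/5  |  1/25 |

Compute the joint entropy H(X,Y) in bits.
3.0791 bits

H(X,Y) = -Σ_{x,y} P(x,y) log₂ P(x,y). Per-cell terms -P(x,y)·log₂P(x,y):
  X=0: 0.42302, 0.29151, 0.00000, 0.36707
  X=1: 0.36707, 0.42302, 0.00000, 0.18575
  X=2: 0.18575, 0.18575, 0.46439, 0.18575
  (cells with P = 0 contribute 0)
Sum of the 12 terms: H(X,Y) = 3.0791 bits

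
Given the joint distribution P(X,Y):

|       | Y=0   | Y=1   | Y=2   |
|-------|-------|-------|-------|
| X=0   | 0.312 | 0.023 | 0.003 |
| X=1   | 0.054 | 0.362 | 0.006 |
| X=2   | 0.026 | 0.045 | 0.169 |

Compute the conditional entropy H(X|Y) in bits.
0.7522 bits

H(X|Y) = H(X,Y) - H(Y)

H(X,Y) = -Σ_{x,y} P(x,y) log₂ P(x,y). Per-cell terms -P(x,y)·log₂P(x,y):
  X=0: 0.52428, 0.12517, 0.02514
  X=1: 0.22739, 0.53067, 0.04428
  X=2: 0.13690, 0.20133, 0.43347
Sum of the 9 terms: H(X,Y) = 2.2486 bits

Marginal of Y (column sums):
  P(Y=0) = 0.312 + 0.054 + 0.026 = 0.392
  P(Y=1) = 0.023 + 0.362 + 0.045 = 0.430
  P(Y=2) = 0.003 + 0.006 + 0.169 = 0.178
H(Y) = -[0.392·log₂(0.392) + 0.430·log₂(0.430) + 0.178·log₂(0.178)]
  = 0.52962 + 0.52356 + 0.44323 = 1.4964 bits

H(X|Y) = H(X,Y) - H(Y) = 2.2486 - 1.4964 = 0.7522 bits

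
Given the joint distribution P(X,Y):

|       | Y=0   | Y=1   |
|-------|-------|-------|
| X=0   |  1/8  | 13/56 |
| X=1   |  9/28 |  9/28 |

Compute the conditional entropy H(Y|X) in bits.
0.9765 bits

H(Y|X) = H(X,Y) - H(X)

H(X,Y) = -Σ_{x,y} P(x,y) log₂ P(x,y). Per-cell terms -P(x,y)·log₂P(x,y):
  X=0: 0.375000, 0.489105
  X=1: 0.526317, 0.526317
Sum of the 4 terms: H(X,Y) = 1.916739 bits

Marginal of X (row sums):
  P(X=0) = 1/8 + 13/56 = 5/14
  P(X=1) = 9/28 + 9/28 = 9/14
H(X) = -[(5/14)·log₂(5/14) + (9/14)·log₂(9/14)]
  = 0.530510 + 0.409776 = 0.940286 bits

H(Y|X) = H(X,Y) - H(X) = 1.916739 - 0.940286 = 0.9765 bits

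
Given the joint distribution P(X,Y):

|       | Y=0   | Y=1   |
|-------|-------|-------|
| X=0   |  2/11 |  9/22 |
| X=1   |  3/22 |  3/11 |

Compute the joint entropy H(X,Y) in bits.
1.8779 bits

H(X,Y) = -Σ_{x,y} P(x,y) log₂ P(x,y). Per-cell terms -P(x,y)·log₂P(x,y):
  X=0: 0.4472, 0.5275
  X=1: 0.3920, 0.5112
Sum of the 4 terms: H(X,Y) = 1.8779 bits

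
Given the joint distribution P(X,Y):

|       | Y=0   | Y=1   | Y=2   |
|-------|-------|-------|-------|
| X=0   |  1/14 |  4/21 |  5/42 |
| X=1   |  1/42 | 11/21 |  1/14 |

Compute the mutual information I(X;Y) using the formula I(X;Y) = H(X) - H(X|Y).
0.1020 bits

I(X;Y) = H(X) - H(X|Y)

Marginal of X (row sums):
  P(X=0) = 1/14 + 4/21 + 5/42 = 8/21
  P(X=1) = 1/42 + 11/21 + 1/14 = 13/21
H(X) = -[(8/21)·log₂(8/21) + (13/21)·log₂(13/21)]
  = 0.53041 + 0.42831 = 0.9587 bits

Marginal of Y (column sums):
  P(Y=0) = 1/14 + 1/42 = 2/21
  P(Y=1) = 4/21 + 11/21 = 5/7
  P(Y=2) = 5/42 + 1/14 = 4/21
H(X|Y) = Σ_y P(y)·H(X|Y=y):
  Y=0: P(Y=0) = 2/21, P(X|Y=0) = (3/4, 1/4) → H(X|Y=0) = 0.81128
  Y=1: P(Y=1) = 5/7, P(X|Y=1) = (4/15, 11/15) → H(X|Y=1) = 0.83664
  Y=2: P(Y=2) = 4/21, P(X|Y=2) = (5/8, 3/8) → H(X|Y=2) = 0.95443
H(X|Y) = (2/21)·0.81128 + (5/7)·0.83664 + (4/21)·0.95443 = 0.8567 bits

I(X;Y) = H(X) - H(X|Y) = 0.9587 - 0.8567 = 0.1020 bits

Cross-check via I(X;Y) = H(X) + H(Y) - H(X,Y): computing H(Y) from the column sums and H(X,Y) from the 6 cells in the same way gives H(Y) = 1.1255 bits and H(X,Y) = 1.9822 bits, so
I(X;Y) = 0.9587 + 1.1255 - 1.9822 = 0.1020 bits ✓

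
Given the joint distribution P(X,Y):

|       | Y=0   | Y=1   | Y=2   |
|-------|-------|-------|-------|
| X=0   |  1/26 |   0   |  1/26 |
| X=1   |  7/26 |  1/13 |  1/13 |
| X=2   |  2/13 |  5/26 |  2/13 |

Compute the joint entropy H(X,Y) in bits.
2.7289 bits

H(X,Y) = -Σ_{x,y} P(x,y) log₂ P(x,y). Per-cell terms -P(x,y)·log₂P(x,y):
  X=0: 0.1808, 0.0000, 0.1808
  X=1: 0.5097, 0.2846, 0.2846
  X=2: 0.4155, 0.4574, 0.4155
  (cells with P = 0 contribute 0)
Sum of the 9 terms: H(X,Y) = 2.7289 bits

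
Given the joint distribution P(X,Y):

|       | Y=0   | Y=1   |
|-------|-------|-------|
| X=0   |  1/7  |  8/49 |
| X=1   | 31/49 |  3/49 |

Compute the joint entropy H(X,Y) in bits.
1.4925 bits

H(X,Y) = -Σ_{x,y} P(x,y) log₂ P(x,y). Per-cell terms -P(x,y)·log₂P(x,y):
  X=0: 0.40105, 0.42689
  X=1: 0.41788, 0.24672
Sum of the 4 terms: H(X,Y) = 1.4925 bits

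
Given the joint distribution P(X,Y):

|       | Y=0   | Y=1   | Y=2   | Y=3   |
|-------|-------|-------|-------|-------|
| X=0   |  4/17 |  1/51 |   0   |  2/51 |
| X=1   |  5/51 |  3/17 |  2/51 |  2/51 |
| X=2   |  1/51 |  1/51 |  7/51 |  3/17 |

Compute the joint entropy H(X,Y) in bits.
2.9795 bits

H(X,Y) = -Σ_{x,y} P(x,y) log₂ P(x,y). Per-cell terms -P(x,y)·log₂P(x,y):
  X=0: 0.49117, 0.11122, 0.00000, 0.18323
  X=1: 0.32848, 0.44162, 0.18323, 0.18323
  X=2: 0.11122, 0.11122, 0.39324, 0.44162
  (cells with P = 0 contribute 0)
Sum of the 12 terms: H(X,Y) = 2.9795 bits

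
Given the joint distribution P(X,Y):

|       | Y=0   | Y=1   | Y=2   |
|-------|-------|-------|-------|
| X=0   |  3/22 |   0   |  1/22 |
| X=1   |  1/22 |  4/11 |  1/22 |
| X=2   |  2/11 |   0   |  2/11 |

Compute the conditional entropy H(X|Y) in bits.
0.8525 bits

H(X|Y) = H(X,Y) - H(Y)

H(X,Y) = -Σ_{x,y} P(x,y) log₂ P(x,y). Per-cell terms -P(x,y)·log₂P(x,y):
  X=0: 0.39197, 0.00000, 0.20270
  X=1: 0.20270, 0.53070, 0.20270
  X=2: 0.44717, 0.00000, 0.44717
  (cells with P = 0 contribute 0)
Sum of the 9 terms: H(X,Y) = 2.4251 bits

Marginal of Y (column sums):
  P(Y=0) = 3/22 + 1/22 + 2/11 = 4/11
  P(Y=1) = 0 + 4/11 + 0 = 4/11
  P(Y=2) = 1/22 + 1/22 + 2/11 = 3/11
H(Y) = -[(4/11)·log₂(4/11) + (4/11)·log₂(4/11) + (3/11)·log₂(3/11)]
  = 0.53070 + 0.53070 + 0.51122 = 1.5726 bits

H(X|Y) = H(X,Y) - H(Y) = 2.4251 - 1.5726 = 0.8525 bits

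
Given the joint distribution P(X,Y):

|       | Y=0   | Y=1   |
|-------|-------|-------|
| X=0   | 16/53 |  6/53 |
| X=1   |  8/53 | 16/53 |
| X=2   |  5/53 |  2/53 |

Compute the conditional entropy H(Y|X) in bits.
0.8807 bits

H(Y|X) = H(X,Y) - H(X)

H(X,Y) = -Σ_{x,y} P(x,y) log₂ P(x,y). Per-cell terms -P(x,y)·log₂P(x,y):
  X=0: 0.521636, 0.355807
  X=1: 0.411762, 0.521636
  X=2: 0.321320, 0.178412
Sum of the 6 terms: H(X,Y) = 2.31057 bits

Marginal of X (row sums):
  P(X=0) = 16/53 + 6/53 = 22/53
  P(X=1) = 8/53 + 16/53 = 24/53
  P(X=2) = 5/53 + 2/53 = 7/53
H(X) = -[(22/53)·log₂(22/53) + (24/53)·log₂(24/53) + (7/53)·log₂(7/53)]
  = 0.526543 + 0.517566 + 0.385735 = 1.42984 bits

H(Y|X) = H(X,Y) - H(X) = 2.31057 - 1.42984 = 0.8807 bits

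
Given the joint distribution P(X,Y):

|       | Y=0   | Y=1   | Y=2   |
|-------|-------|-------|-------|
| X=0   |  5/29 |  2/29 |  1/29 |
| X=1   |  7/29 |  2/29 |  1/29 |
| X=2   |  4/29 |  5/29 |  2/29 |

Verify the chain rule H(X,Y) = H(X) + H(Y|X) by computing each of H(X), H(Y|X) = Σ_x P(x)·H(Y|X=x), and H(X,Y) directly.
H(X) = 1.5727 bits, H(Y|X) = 1.3242 bits, H(X,Y) = 2.8969 bits

Marginal of X (row sums):
  P(X=0) = 5/29 + 2/29 + 1/29 = 8/29
  P(X=1) = 7/29 + 2/29 + 1/29 = 10/29
  P(X=2) = 4/29 + 5/29 + 2/29 = 11/29
H(X) = -[(8/29)·log₂(8/29) + (10/29)·log₂(10/29) + (11/29)·log₂(11/29)]
  = 0.51255 + 0.52967 + 0.53048 = 1.5727 bits

H(Y|X) = Σ_x P(x)·H(Y|X=x):
  X=0: P(X=0) = 8/29, P(Y|X=0) = (5/8, 1/4, 1/8) → H(Y|X=0) = 1.29879
  X=1: P(X=1) = 10/29, P(Y|X=1) = (7/10, 1/5, 1/10) → H(Y|X=1) = 1.15678
  X=2: P(X=2) = 11/29, P(Y|X=2) = (4/11, 5/11, 2/11) → H(Y|X=2) = 1.49492
H(Y|X) = (8/29)·1.29879 + (10/29)·1.15678 + (11/29)·1.49492 = 1.3242 bits

H(X,Y) = -Σ_{x,y} P(x,y) log₂ P(x,y). Per-cell terms -P(x,y)·log₂P(x,y):
  X=0: 0.43725, 0.26607, 0.16752
  X=1: 0.49498, 0.26607, 0.16752
  X=2: 0.39420, 0.43725, 0.26607
Sum of the 9 terms: H(X,Y) = 2.8969 bits

Chain rule check:
  H(X) + H(Y|X) = 1.5727 + 1.3242 = 2.8969 bits
  H(X,Y) = 2.8969 bits
✓ Chain rule verified.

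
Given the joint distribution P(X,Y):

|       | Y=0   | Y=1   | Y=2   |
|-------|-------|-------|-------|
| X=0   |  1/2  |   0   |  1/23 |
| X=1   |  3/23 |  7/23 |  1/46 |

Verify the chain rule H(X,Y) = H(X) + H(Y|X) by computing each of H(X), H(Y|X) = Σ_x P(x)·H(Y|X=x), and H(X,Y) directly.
H(X) = 0.9945 bits, H(Y|X) = 0.7278 bits, H(X,Y) = 1.7224 bits

Marginal of X (row sums):
  P(X=0) = 1/2 + 0 + 1/23 = 25/46
  P(X=1) = 3/23 + 7/23 + 1/46 = 21/46
H(X) = -[(25/46)·log₂(25/46) + (21/46)·log₂(21/46)]
  = 0.4781 + 0.5164 = 0.9945 bits

H(Y|X) = Σ_x P(x)·H(Y|X=x):
  X=0: P(X=0) = 25/46, P(Y|X=0) = (23/25, 0, 2/25) → H(Y|X=0) = 0.4022
  X=1: P(X=1) = 21/46, P(Y|X=1) = (2/7, 2/3, 1/21) → H(Y|X=1) = 1.1155
H(Y|X) = (25/46)·0.4022 + (21/46)·1.1155 = 0.7278 bits

H(X,Y) = -Σ_{x,y} P(x,y) log₂ P(x,y). Per-cell terms -P(x,y)·log₂P(x,y):
  X=0: 0.5000, 0.0000, 0.1967
  X=1: 0.3833, 0.5223, 0.1201
  (cells with P = 0 contribute 0)
Sum of the 6 terms: H(X,Y) = 1.7224 bits

Chain rule check:
  H(X) + H(Y|X) = 0.9945 + 0.7278 = 1.7223 bits
  H(X,Y) = 1.7224 bits
✓ Chain rule verified (Δ = 0.0001 is 4-dp rounding noise: each of the three values was rounded independently).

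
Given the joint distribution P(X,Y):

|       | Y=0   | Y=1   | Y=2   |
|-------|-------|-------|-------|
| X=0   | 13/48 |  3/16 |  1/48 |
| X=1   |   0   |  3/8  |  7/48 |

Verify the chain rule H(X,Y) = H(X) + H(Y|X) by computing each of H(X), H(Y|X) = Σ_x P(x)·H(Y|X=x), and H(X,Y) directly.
H(X) = 0.9987 bits, H(Y|X) = 1.0165 bits, H(X,Y) = 2.0153 bits

Marginal of X (row sums):
  P(X=0) = 13/48 + 3/16 + 1/48 = 23/48
  P(X=1) = 0 + 3/8 + 7/48 = 25/48
H(X) = -[(23/48)·log₂(23/48) + (25/48)·log₂(25/48)]
  = 0.508588 + 0.490160 = 0.9987 bits

H(Y|X) = Σ_x P(x)·H(Y|X=x):
  X=0: P(X=0) = 23/48, P(Y|X=0) = (13/23, 9/23, 1/23) → H(Y|X=0) = 1.191604
  X=1: P(X=1) = 25/48, P(Y|X=1) = (0, 18/25, 7/25) → H(Y|X=1) = 0.855451
H(Y|X) = (23/48)·1.191604 + (25/48)·0.855451 = 1.0165 bits

H(X,Y) = -Σ_{x,y} P(x,y) log₂ P(x,y). Per-cell terms -P(x,y)·log₂P(x,y):
  X=0: 0.510392, 0.452820, 0.116353
  X=1: 0.000000, 0.530639, 0.405068
  (cells with P = 0 contribute 0)
Sum of the 6 terms: H(X,Y) = 2.0153 bits

Chain rule check:
  H(X) + H(Y|X) = 0.9987 + 1.0165 = 2.0152 bits
  H(X,Y) = 2.0153 bits
✓ Chain rule verified (Δ = 0.0001 is 4-dp rounding noise: each of the three values was rounded independently).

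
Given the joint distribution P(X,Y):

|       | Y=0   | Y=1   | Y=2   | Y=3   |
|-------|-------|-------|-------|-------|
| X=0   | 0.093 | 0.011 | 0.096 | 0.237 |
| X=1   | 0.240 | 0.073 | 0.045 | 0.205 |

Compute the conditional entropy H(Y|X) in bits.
1.6583 bits

H(Y|X) = H(X,Y) - H(X)

H(X,Y) = -Σ_{x,y} P(x,y) log₂ P(x,y). Per-cell terms -P(x,y)·log₂P(x,y):
  X=0: 0.318676, 0.071570, 0.324559, 0.492259
  X=1: 0.494134, 0.275645, 0.201327, 0.468692
Sum of the 8 terms: H(X,Y) = 2.64686 bits

Marginal of X (row sums):
  P(X=0) = 0.093 + 0.011 + 0.096 + 0.237 = 0.437
  P(X=1) = 0.240 + 0.073 + 0.045 + 0.205 = 0.563
H(X) = -[0.437·log₂(0.437) + 0.563·log₂(0.563)]
  = 0.521907 + 0.466611 = 0.98852 bits

H(Y|X) = H(X,Y) - H(X) = 2.64686 - 0.98852 = 1.6583 bits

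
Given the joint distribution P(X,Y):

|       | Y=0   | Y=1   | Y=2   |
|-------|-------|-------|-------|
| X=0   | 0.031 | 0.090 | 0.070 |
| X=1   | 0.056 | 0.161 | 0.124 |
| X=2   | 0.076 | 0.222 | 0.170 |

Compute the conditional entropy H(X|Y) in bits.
1.4981 bits

H(X|Y) = H(X,Y) - H(Y)

H(X,Y) = -Σ_{x,y} P(x,y) log₂ P(x,y). Per-cell terms -P(x,y)·log₂P(x,y):
  X=0: 0.15536, 0.31265, 0.26856
  X=1: 0.23287, 0.42421, 0.37344
  X=2: 0.28256, 0.48204, 0.43459
Sum of the 9 terms: H(X,Y) = 2.9663 bits

Marginal of Y (column sums):
  P(Y=0) = 0.031 + 0.056 + 0.076 = 0.163
  P(Y=1) = 0.090 + 0.161 + 0.222 = 0.473
  P(Y=2) = 0.070 + 0.124 + 0.170 = 0.364
H(Y) = -[0.163·log₂(0.163) + 0.473·log₂(0.473) + 0.364·log₂(0.364)]
  = 0.42658 + 0.51088 + 0.53071 = 1.4682 bits

H(X|Y) = H(X,Y) - H(Y) = 2.9663 - 1.4682 = 1.4981 bits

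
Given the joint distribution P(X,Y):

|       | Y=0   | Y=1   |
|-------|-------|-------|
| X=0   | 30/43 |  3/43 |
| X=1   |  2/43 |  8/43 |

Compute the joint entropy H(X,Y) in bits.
1.2876 bits

H(X,Y) = -Σ_{x,y} P(x,y) log₂ P(x,y). Per-cell terms -P(x,y)·log₂P(x,y):
  X=0: 0.36235, 0.26800
  X=1: 0.20587, 0.45140
Sum of the 4 terms: H(X,Y) = 1.2876 bits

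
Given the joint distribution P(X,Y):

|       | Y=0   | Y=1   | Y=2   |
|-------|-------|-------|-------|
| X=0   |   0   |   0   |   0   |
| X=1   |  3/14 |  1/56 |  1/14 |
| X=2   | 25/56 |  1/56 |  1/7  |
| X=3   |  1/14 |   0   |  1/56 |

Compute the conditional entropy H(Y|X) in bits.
0.9813 bits

H(Y|X) = H(X,Y) - H(X)

H(X,Y) = -Σ_{x,y} P(x,y) log₂ P(x,y). Per-cell terms -P(x,y)·log₂P(x,y):
  X=0: 0.00000, 0.00000, 0.00000
  X=1: 0.47623, 0.10370, 0.27195
  X=2: 0.51942, 0.10370, 0.40105
  X=3: 0.27195, 0.00000, 0.10370
  (cells with P = 0 contribute 0)
Sum of the 12 terms: H(X,Y) = 2.2517 bits

Marginal of X (row sums):
  P(X=0) = 0 + 0 + 0 = 0
  P(X=1) = 3/14 + 1/56 + 1/14 = 17/56
  P(X=2) = 25/56 + 1/56 + 1/7 = 17/28
  P(X=3) = 1/14 + 0 + 1/56 = 5/56
H(X) = -[(17/56)·log₂(17/56) + (17/28)·log₂(17/28) + (5/56)·log₂(5/56)]   (outcomes with P = 0 contribute 0)
  = 0.52211 + 0.43708 + 0.31120 = 1.2704 bits

H(Y|X) = H(X,Y) - H(X) = 2.2517 - 1.2704 = 0.9813 bits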